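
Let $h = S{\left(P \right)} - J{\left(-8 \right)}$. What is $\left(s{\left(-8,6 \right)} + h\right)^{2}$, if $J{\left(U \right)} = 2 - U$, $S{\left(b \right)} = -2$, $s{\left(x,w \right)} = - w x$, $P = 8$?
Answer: $1296$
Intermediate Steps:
$s{\left(x,w \right)} = - w x$
$h = -12$ ($h = -2 - \left(2 - -8\right) = -2 - \left(2 + 8\right) = -2 - 10 = -12$)
$\left(s{\left(-8,6 \right)} + h\right)^{2} = \left(\left(-1\right) 6 \left(-8\right) - 12\right)^{2} = \left(48 - 12\right)^{2} = 36^{2} = 1296$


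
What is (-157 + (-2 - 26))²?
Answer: 34225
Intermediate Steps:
(-157 + (-2 - 26))² = (-157 - 28)² = (-185)² = 34225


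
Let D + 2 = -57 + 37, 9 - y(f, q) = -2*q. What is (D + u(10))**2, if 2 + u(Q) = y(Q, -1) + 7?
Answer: 100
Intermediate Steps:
y(f, q) = 9 + 2*q (y(f, q) = 9 - (-2)*q = 9 + 2*q)
D = -22 (D = -2 + (-57 + 37) = -2 - 20 = -22)
u(Q) = 12 (u(Q) = -2 + ((9 + 2*(-1)) + 7) = -2 + ((9 - 2) + 7) = -2 + (7 + 7) = -2 + 14 = 12)
(D + u(10))**2 = (-22 + 12)**2 = (-10)**2 = 100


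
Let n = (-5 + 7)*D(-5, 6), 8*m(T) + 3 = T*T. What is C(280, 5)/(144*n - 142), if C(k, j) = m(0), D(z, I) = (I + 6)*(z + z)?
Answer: 3/277616 ≈ 1.0806e-5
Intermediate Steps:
D(z, I) = 2*z*(6 + I) (D(z, I) = (6 + I)*(2*z) = 2*z*(6 + I))
m(T) = -3/8 + T²/8 (m(T) = -3/8 + (T*T)/8 = -3/8 + T²/8)
n = -240 (n = (-5 + 7)*(2*(-5)*(6 + 6)) = 2*(2*(-5)*12) = 2*(-120) = -240)
C(k, j) = -3/8 (C(k, j) = -3/8 + (⅛)*0² = -3/8 + (⅛)*0 = -3/8 + 0 = -3/8)
C(280, 5)/(144*n - 142) = -3/(8*(144*(-240) - 142)) = -3/(8*(-34560 - 142)) = -3/8/(-34702) = -3/8*(-1/34702) = 3/277616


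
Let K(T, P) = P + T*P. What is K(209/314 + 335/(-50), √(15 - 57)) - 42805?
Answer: -42805 - 3952*I*√42/785 ≈ -42805.0 - 32.627*I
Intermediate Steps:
K(T, P) = P + P*T
K(209/314 + 335/(-50), √(15 - 57)) - 42805 = √(15 - 57)*(1 + (209/314 + 335/(-50))) - 42805 = √(-42)*(1 + (209*(1/314) + 335*(-1/50))) - 42805 = (I*√42)*(1 + (209/314 - 67/10)) - 42805 = (I*√42)*(1 - 4737/785) - 42805 = (I*√42)*(-3952/785) - 42805 = -3952*I*√42/785 - 42805 = -42805 - 3952*I*√42/785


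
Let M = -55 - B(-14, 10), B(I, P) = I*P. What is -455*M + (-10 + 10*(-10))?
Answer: -38785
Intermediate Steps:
M = 85 (M = -55 - (-14)*10 = -55 - 1*(-140) = -55 + 140 = 85)
-455*M + (-10 + 10*(-10)) = -455*85 + (-10 + 10*(-10)) = -38675 + (-10 - 100) = -38675 - 110 = -38785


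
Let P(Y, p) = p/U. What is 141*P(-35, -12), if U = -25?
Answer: 1692/25 ≈ 67.680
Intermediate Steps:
P(Y, p) = -p/25 (P(Y, p) = p/(-25) = p*(-1/25) = -p/25)
141*P(-35, -12) = 141*(-1/25*(-12)) = 141*(12/25) = 1692/25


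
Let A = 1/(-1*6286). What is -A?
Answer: 1/6286 ≈ 0.00015908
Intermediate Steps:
A = -1/6286 (A = 1/(-6286) = -1/6286 ≈ -0.00015908)
-A = -1*(-1/6286) = 1/6286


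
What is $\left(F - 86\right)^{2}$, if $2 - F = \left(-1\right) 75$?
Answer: $81$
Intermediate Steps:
$F = 77$ ($F = 2 - \left(-1\right) 75 = 2 - -75 = 2 + 75 = 77$)
$\left(F - 86\right)^{2} = \left(77 - 86\right)^{2} = \left(-9\right)^{2} = 81$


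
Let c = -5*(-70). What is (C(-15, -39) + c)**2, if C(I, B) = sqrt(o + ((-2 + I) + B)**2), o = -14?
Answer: (350 + sqrt(3122))**2 ≈ 1.6473e+5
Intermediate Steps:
C(I, B) = sqrt(-14 + (-2 + B + I)**2) (C(I, B) = sqrt(-14 + ((-2 + I) + B)**2) = sqrt(-14 + (-2 + B + I)**2))
c = 350
(C(-15, -39) + c)**2 = (sqrt(-14 + (-2 - 39 - 15)**2) + 350)**2 = (sqrt(-14 + (-56)**2) + 350)**2 = (sqrt(-14 + 3136) + 350)**2 = (sqrt(3122) + 350)**2 = (350 + sqrt(3122))**2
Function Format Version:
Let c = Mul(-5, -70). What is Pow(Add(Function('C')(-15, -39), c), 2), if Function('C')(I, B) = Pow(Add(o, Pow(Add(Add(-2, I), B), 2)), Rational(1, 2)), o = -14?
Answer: Pow(Add(350, Pow(3122, Rational(1, 2))), 2) ≈ 1.6473e+5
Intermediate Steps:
Function('C')(I, B) = Pow(Add(-14, Pow(Add(-2, B, I), 2)), Rational(1, 2)) (Function('C')(I, B) = Pow(Add(-14, Pow(Add(Add(-2, I), B), 2)), Rational(1, 2)) = Pow(Add(-14, Pow(Add(-2, B, I), 2)), Rational(1, 2)))
c = 350
Pow(Add(Function('C')(-15, -39), c), 2) = Pow(Add(Pow(Add(-14, Pow(Add(-2, -39, -15), 2)), Rational(1, 2)), 350), 2) = Pow(Add(Pow(Add(-14, Pow(-56, 2)), Rational(1, 2)), 350), 2) = Pow(Add(Pow(Add(-14, 3136), Rational(1, 2)), 350), 2) = Pow(Add(Pow(3122, Rational(1, 2)), 350), 2) = Pow(Add(350, Pow(3122, Rational(1, 2))), 2)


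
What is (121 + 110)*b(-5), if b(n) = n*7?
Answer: -8085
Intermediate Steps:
b(n) = 7*n
(121 + 110)*b(-5) = (121 + 110)*(7*(-5)) = 231*(-35) = -8085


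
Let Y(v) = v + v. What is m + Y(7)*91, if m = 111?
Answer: 1385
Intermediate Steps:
Y(v) = 2*v
m + Y(7)*91 = 111 + (2*7)*91 = 111 + 14*91 = 111 + 1274 = 1385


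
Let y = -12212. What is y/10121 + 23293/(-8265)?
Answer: -11609677/2884485 ≈ -4.0249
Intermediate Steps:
y/10121 + 23293/(-8265) = -12212/10121 + 23293/(-8265) = -12212*1/10121 + 23293*(-1/8265) = -12212/10121 - 23293/8265 = -11609677/2884485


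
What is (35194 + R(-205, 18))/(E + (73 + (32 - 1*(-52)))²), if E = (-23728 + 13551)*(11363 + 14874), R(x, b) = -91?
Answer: -35103/266989300 ≈ -0.00013148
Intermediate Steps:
E = -267013949 (E = -10177*26237 = -267013949)
(35194 + R(-205, 18))/(E + (73 + (32 - 1*(-52)))²) = (35194 - 91)/(-267013949 + (73 + (32 - 1*(-52)))²) = 35103/(-267013949 + (73 + (32 + 52))²) = 35103/(-267013949 + (73 + 84)²) = 35103/(-267013949 + 157²) = 35103/(-267013949 + 24649) = 35103/(-266989300) = 35103*(-1/266989300) = -35103/266989300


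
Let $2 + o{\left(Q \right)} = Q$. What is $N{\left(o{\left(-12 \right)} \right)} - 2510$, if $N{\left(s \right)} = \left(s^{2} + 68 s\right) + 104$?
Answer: $-3162$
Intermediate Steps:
$o{\left(Q \right)} = -2 + Q$
$N{\left(s \right)} = 104 + s^{2} + 68 s$
$N{\left(o{\left(-12 \right)} \right)} - 2510 = \left(104 + \left(-2 - 12\right)^{2} + 68 \left(-2 - 12\right)\right) - 2510 = \left(104 + \left(-14\right)^{2} + 68 \left(-14\right)\right) - 2510 = \left(104 + 196 - 952\right) - 2510 = -652 - 2510 = -3162$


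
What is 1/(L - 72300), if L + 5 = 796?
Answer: -1/71509 ≈ -1.3984e-5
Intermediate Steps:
L = 791 (L = -5 + 796 = 791)
1/(L - 72300) = 1/(791 - 72300) = 1/(-71509) = -1/71509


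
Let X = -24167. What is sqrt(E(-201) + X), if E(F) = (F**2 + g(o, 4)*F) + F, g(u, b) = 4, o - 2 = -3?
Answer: sqrt(15229) ≈ 123.41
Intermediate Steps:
o = -1 (o = 2 - 3 = -1)
E(F) = F**2 + 5*F (E(F) = (F**2 + 4*F) + F = F**2 + 5*F)
sqrt(E(-201) + X) = sqrt(-201*(5 - 201) - 24167) = sqrt(-201*(-196) - 24167) = sqrt(39396 - 24167) = sqrt(15229)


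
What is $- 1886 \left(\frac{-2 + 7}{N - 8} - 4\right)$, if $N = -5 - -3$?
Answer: $8487$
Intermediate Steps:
$N = -2$ ($N = -5 + 3 = -2$)
$- 1886 \left(\frac{-2 + 7}{N - 8} - 4\right) = - 1886 \left(\frac{-2 + 7}{-2 - 8} - 4\right) = - 1886 \left(\frac{5}{-10} - 4\right) = - 1886 \left(5 \left(- \frac{1}{10}\right) - 4\right) = - 1886 \left(- \frac{1}{2} - 4\right) = \left(-1886\right) \left(- \frac{9}{2}\right) = 8487$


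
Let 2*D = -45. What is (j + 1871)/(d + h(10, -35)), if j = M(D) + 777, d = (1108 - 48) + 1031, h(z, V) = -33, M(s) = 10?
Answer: 443/343 ≈ 1.2915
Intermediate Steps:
D = -45/2 (D = (½)*(-45) = -45/2 ≈ -22.500)
d = 2091 (d = 1060 + 1031 = 2091)
j = 787 (j = 10 + 777 = 787)
(j + 1871)/(d + h(10, -35)) = (787 + 1871)/(2091 - 33) = 2658/2058 = 2658*(1/2058) = 443/343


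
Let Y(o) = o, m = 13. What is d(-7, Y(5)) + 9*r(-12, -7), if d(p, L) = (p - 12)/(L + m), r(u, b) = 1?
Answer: 143/18 ≈ 7.9444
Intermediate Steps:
d(p, L) = (-12 + p)/(13 + L) (d(p, L) = (p - 12)/(L + 13) = (-12 + p)/(13 + L))
d(-7, Y(5)) + 9*r(-12, -7) = (-12 - 7)/(13 + 5) + 9*1 = -19/18 + 9 = 143/18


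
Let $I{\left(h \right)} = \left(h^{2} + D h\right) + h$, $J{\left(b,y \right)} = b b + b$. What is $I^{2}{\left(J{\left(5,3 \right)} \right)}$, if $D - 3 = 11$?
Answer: $1822500$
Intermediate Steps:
$D = 14$ ($D = 3 + 11 = 14$)
$J{\left(b,y \right)} = b + b^{2}$ ($J{\left(b,y \right)} = b^{2} + b = b + b^{2}$)
$I{\left(h \right)} = h^{2} + 15 h$ ($I{\left(h \right)} = \left(h^{2} + 14 h\right) + h = h^{2} + 15 h$)
$I^{2}{\left(J{\left(5,3 \right)} \right)} = \left(5 \left(1 + 5\right) \left(15 + 5 \left(1 + 5\right)\right)\right)^{2} = \left(5 \cdot 6 \left(15 + 5 \cdot 6\right)\right)^{2} = \left(30 \left(15 + 30\right)\right)^{2} = \left(30 \cdot 45\right)^{2} = 1350^{2} = 1822500$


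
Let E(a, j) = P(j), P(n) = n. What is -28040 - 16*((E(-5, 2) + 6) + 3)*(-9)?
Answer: -26456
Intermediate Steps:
E(a, j) = j
-28040 - 16*((E(-5, 2) + 6) + 3)*(-9) = -28040 - 16*((2 + 6) + 3)*(-9) = -28040 - 16*(8 + 3)*(-9) = -28040 - 16*11*(-9) = -28040 - 176*(-9) = -28040 - 1*(-1584) = -28040 + 1584 = -26456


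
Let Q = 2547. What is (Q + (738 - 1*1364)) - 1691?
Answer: 230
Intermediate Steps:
(Q + (738 - 1*1364)) - 1691 = (2547 + (738 - 1*1364)) - 1691 = (2547 + (738 - 1364)) - 1691 = (2547 - 626) - 1691 = 1921 - 1691 = 230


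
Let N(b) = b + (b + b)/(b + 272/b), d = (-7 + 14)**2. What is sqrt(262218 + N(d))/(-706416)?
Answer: -sqrt(23134468269)/209805552 ≈ -0.00072496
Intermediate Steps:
d = 49 (d = 7**2 = 49)
N(b) = b + 2*b/(b + 272/b) (N(b) = b + (2*b)/(b + 272/b) = b + 2*b/(b + 272/b))
sqrt(262218 + N(d))/(-706416) = sqrt(262218 + 49*(272 + 49**2 + 2*49)/(272 + 49**2))/(-706416) = sqrt(262218 + 49*(272 + 2401 + 98)/(272 + 2401))*(-1/706416) = sqrt(262218 + 49*2771/2673)*(-1/706416) = sqrt(262218 + 49*(1/2673)*2771)*(-1/706416) = sqrt(262218 + 135779/2673)*(-1/706416) = sqrt(701044493/2673)*(-1/706416) = (sqrt(23134468269)/297)*(-1/706416) = -sqrt(23134468269)/209805552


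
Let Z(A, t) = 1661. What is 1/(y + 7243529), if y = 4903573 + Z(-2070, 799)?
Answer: 1/12148763 ≈ 8.2313e-8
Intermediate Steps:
y = 4905234 (y = 4903573 + 1661 = 4905234)
1/(y + 7243529) = 1/(4905234 + 7243529) = 1/12148763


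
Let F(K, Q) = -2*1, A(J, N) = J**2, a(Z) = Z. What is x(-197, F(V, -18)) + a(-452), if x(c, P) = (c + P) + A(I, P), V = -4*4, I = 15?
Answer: -426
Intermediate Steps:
V = -16
F(K, Q) = -2
x(c, P) = 225 + P + c (x(c, P) = (c + P) + 15**2 = (P + c) + 225 = 225 + P + c)
x(-197, F(V, -18)) + a(-452) = (225 - 2 - 197) - 452 = 26 - 452 = -426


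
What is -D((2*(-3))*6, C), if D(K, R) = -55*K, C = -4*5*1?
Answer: -1980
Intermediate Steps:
C = -20 (C = -20*1 = -20)
-D((2*(-3))*6, C) = -(-55)*(2*(-3))*6 = -(-55)*(-6*6) = -(-55)*(-36) = -1*1980 = -1980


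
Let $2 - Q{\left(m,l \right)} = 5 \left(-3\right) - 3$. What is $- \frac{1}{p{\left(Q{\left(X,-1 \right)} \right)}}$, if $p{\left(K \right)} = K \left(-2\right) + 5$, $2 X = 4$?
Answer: $\frac{1}{35} \approx 0.028571$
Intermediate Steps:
$X = 2$ ($X = \frac{1}{2} \cdot 4 = 2$)
$Q{\left(m,l \right)} = 20$ ($Q{\left(m,l \right)} = 2 - \left(5 \left(-3\right) - 3\right) = 2 - \left(-15 - 3\right) = 2 - -18 = 2 + 18 = 20$)
$p{\left(K \right)} = 5 - 2 K$ ($p{\left(K \right)} = - 2 K + 5 = 5 - 2 K$)
$- \frac{1}{p{\left(Q{\left(X,-1 \right)} \right)}} = - \frac{1}{5 - 40} = - \frac{1}{-35} = \left(-1\right) \left(- \frac{1}{35}\right) = \frac{1}{35}$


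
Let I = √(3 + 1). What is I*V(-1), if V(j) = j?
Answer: -2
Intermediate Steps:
I = 2 (I = √4 = 2)
I*V(-1) = 2*(-1) = -2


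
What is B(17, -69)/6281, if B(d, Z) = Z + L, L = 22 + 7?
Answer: -40/6281 ≈ -0.0063684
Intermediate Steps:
L = 29
B(d, Z) = 29 + Z (B(d, Z) = Z + 29 = 29 + Z)
B(17, -69)/6281 = (29 - 69)/6281 = -40*1/6281 = -40/6281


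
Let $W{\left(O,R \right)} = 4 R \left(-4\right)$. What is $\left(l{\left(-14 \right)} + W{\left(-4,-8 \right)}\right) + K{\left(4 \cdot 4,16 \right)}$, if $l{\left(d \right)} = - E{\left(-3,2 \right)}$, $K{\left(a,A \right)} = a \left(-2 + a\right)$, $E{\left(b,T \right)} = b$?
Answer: $355$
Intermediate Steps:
$W{\left(O,R \right)} = - 16 R$
$l{\left(d \right)} = 3$ ($l{\left(d \right)} = \left(-1\right) \left(-3\right) = 3$)
$\left(l{\left(-14 \right)} + W{\left(-4,-8 \right)}\right) + K{\left(4 \cdot 4,16 \right)} = \left(3 - -128\right) + 4 \cdot 4 \left(-2 + 4 \cdot 4\right) = \left(3 + 128\right) + 16 \left(-2 + 16\right) = 131 + 16 \cdot 14 = 131 + 224 = 355$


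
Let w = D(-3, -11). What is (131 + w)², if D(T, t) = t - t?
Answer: 17161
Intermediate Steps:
D(T, t) = 0
w = 0
(131 + w)² = (131 + 0)² = 131² = 17161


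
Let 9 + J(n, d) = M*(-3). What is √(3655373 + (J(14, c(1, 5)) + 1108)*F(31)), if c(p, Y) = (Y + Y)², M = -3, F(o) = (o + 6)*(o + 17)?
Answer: √5623181 ≈ 2371.3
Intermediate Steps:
F(o) = (6 + o)*(17 + o)
c(p, Y) = 4*Y² (c(p, Y) = (2*Y)² = 4*Y²)
J(n, d) = 0 (J(n, d) = -9 - 3*(-3) = -9 + 9 = 0)
√(3655373 + (J(14, c(1, 5)) + 1108)*F(31)) = √(3655373 + (0 + 1108)*(102 + 31² + 23*31)) = √(3655373 + 1108*(102 + 961 + 713)) = √(3655373 + 1108*1776) = √(3655373 + 1967808) = √5623181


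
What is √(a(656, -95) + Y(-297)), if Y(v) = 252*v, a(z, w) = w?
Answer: I*√74939 ≈ 273.75*I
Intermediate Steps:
√(a(656, -95) + Y(-297)) = √(-95 + 252*(-297)) = √(-95 - 74844) = √(-74939) = I*√74939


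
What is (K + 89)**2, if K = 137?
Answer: 51076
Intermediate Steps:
(K + 89)**2 = (137 + 89)**2 = 226**2 = 51076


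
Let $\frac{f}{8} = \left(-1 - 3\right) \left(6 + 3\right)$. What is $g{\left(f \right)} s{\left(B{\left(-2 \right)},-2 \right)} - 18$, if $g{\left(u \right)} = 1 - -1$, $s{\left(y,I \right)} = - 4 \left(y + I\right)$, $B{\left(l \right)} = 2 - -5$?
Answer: $-58$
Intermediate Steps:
$B{\left(l \right)} = 7$ ($B{\left(l \right)} = 2 + 5 = 7$)
$f = -288$ ($f = 8 \left(-1 - 3\right) \left(6 + 3\right) = 8 \left(\left(-4\right) 9\right) = 8 \left(-36\right) = -288$)
$s{\left(y,I \right)} = - 4 I - 4 y$ ($s{\left(y,I \right)} = - 4 \left(I + y\right) = - 4 I - 4 y$)
$g{\left(u \right)} = 2$ ($g{\left(u \right)} = 1 + 1 = 2$)
$g{\left(f \right)} s{\left(B{\left(-2 \right)},-2 \right)} - 18 = 2 \left(\left(-4\right) \left(-2\right) - 28\right) - 18 = 2 \left(8 - 28\right) - 18 = 2 \left(-20\right) - 18 = -40 - 18 = -58$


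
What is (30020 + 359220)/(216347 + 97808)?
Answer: 77848/62831 ≈ 1.2390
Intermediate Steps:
(30020 + 359220)/(216347 + 97808) = 389240/314155 = 389240*(1/314155) = 77848/62831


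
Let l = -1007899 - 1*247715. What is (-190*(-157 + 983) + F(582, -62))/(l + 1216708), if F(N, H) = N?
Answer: 78179/19453 ≈ 4.0189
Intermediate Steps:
l = -1255614 (l = -1007899 - 247715 = -1255614)
(-190*(-157 + 983) + F(582, -62))/(l + 1216708) = (-190*(-157 + 983) + 582)/(-1255614 + 1216708) = (-190*826 + 582)/(-38906) = (-156940 + 582)*(-1/38906) = -156358*(-1/38906) = 78179/19453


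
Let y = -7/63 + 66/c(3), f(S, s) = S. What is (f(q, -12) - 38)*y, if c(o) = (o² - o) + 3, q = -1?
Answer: -845/3 ≈ -281.67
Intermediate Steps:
c(o) = 3 + o² - o
y = 65/9 (y = -7/63 + 66/(3 + 3² - 1*3) = -7*1/63 + 66/(3 + 9 - 3) = -⅑ + 66/9 = -⅑ + 66*(⅑) = -⅑ + 22/3 = 65/9 ≈ 7.2222)
(f(q, -12) - 38)*y = (-1 - 38)*(65/9) = -39*65/9 = -845/3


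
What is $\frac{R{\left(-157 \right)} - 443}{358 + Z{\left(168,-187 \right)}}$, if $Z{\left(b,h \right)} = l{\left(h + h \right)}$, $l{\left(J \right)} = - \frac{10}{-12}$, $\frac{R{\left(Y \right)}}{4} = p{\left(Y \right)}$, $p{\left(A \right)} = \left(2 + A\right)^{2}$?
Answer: $\frac{573942}{2153} \approx 266.58$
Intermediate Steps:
$R{\left(Y \right)} = 4 \left(2 + Y\right)^{2}$
$l{\left(J \right)} = \frac{5}{6}$ ($l{\left(J \right)} = \left(-10\right) \left(- \frac{1}{12}\right) = \frac{5}{6}$)
$Z{\left(b,h \right)} = \frac{5}{6}$
$\frac{R{\left(-157 \right)} - 443}{358 + Z{\left(168,-187 \right)}} = \frac{4 \left(2 - 157\right)^{2} - 443}{358 + \frac{5}{6}} = \frac{4 \left(-155\right)^{2} - 443}{\frac{2153}{6}} = \left(4 \cdot 24025 - 443\right) \frac{6}{2153} = \left(96100 - 443\right) \frac{6}{2153} = 95657 \cdot \frac{6}{2153} = \frac{573942}{2153}$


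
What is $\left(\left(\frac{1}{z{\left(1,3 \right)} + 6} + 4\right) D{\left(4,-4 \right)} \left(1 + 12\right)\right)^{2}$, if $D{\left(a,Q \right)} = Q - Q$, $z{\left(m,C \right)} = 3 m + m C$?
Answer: $0$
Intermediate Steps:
$z{\left(m,C \right)} = 3 m + C m$
$D{\left(a,Q \right)} = 0$
$\left(\left(\frac{1}{z{\left(1,3 \right)} + 6} + 4\right) D{\left(4,-4 \right)} \left(1 + 12\right)\right)^{2} = \left(\left(\frac{1}{1 \left(3 + 3\right) + 6} + 4\right) 0 \left(1 + 12\right)\right)^{2} = \left(\left(\frac{1}{1 \cdot 6 + 6} + 4\right) 0 \cdot 13\right)^{2} = \left(\left(\frac{1}{6 + 6} + 4\right) 0 \cdot 13\right)^{2} = \left(\left(\frac{1}{12} + 4\right) 0 \cdot 13\right)^{2} = \left(\frac{49}{12} \cdot 0 \cdot 13\right)^{2} = \left(0 \cdot 13\right)^{2} = 0^{2} = 0$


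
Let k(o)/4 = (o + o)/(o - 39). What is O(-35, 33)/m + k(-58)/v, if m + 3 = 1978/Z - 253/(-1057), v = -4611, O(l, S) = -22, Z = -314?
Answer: 56283435410/23188465077 ≈ 2.4272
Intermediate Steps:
k(o) = 8*o/(-39 + o) (k(o) = 4*((o + o)/(o - 39)) = 4*((2*o)/(-39 + o)) = 4*(2*o/(-39 + o)) = 8*o/(-39 + o))
m = -1503499/165949 (m = -3 + (1978/(-314) - 253/(-1057)) = -3 + (1978*(-1/314) - 253*(-1/1057)) = -3 + (-989/157 + 253/1057) = -3 - 1005652/165949 = -1503499/165949 ≈ -9.0600)
O(-35, 33)/m + k(-58)/v = -22/(-1503499/165949) + (8*(-58)/(-39 - 58))/(-4611) = -22*(-165949/1503499) + (8*(-58)/(-97))*(-1/4611) = 3650878/1503499 + (8*(-58)*(-1/97))*(-1/4611) = 3650878/1503499 + (464/97)*(-1/4611) = 3650878/1503499 - 16/15423 = 56283435410/23188465077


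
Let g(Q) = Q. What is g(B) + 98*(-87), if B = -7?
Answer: -8533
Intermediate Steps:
g(B) + 98*(-87) = -7 + 98*(-87) = -7 - 8526 = -8533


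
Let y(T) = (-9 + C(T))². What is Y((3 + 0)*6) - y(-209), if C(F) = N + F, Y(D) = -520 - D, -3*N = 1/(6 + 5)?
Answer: -52353907/1089 ≈ -48075.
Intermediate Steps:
N = -1/33 (N = -1/(3*(6 + 5)) = -⅓/11 = -⅓*1/11 = -1/33 ≈ -0.030303)
C(F) = -1/33 + F
y(T) = (-298/33 + T)² (y(T) = (-9 + (-1/33 + T))² = (-298/33 + T)²)
Y((3 + 0)*6) - y(-209) = (-520 - (3 + 0)*6) - (-298 + 33*(-209))²/1089 = (-520 - 3*6) - (-298 - 6897)²/1089 = (-520 - 1*18) - (-7195)²/1089 = (-520 - 18) - 51768025/1089 = -538 - 1*51768025/1089 = -538 - 51768025/1089 = -52353907/1089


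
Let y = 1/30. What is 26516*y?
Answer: 13258/15 ≈ 883.87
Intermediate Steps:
y = 1/30 ≈ 0.033333
26516*y = 26516*(1/30) = 13258/15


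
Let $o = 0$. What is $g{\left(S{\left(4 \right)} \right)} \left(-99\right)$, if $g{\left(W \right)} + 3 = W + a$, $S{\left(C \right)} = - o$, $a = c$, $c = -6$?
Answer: $891$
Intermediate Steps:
$a = -6$
$S{\left(C \right)} = 0$ ($S{\left(C \right)} = \left(-1\right) 0 = 0$)
$g{\left(W \right)} = -9 + W$ ($g{\left(W \right)} = -3 + \left(W - 6\right) = -3 + \left(-6 + W\right) = -9 + W$)
$g{\left(S{\left(4 \right)} \right)} \left(-99\right) = \left(-9 + 0\right) \left(-99\right) = \left(-9\right) \left(-99\right) = 891$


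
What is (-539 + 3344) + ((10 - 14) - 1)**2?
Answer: 2830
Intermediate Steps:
(-539 + 3344) + ((10 - 14) - 1)**2 = 2805 + (-4 - 1)**2 = 2805 + (-5)**2 = 2805 + 25 = 2830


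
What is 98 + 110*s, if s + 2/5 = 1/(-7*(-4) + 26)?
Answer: 1513/27 ≈ 56.037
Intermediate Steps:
s = -103/270 (s = -⅖ + 1/(-7*(-4) + 26) = -⅖ + 1/(28 + 26) = -⅖ + 1/54 = -103/270 ≈ -0.38148)
98 + 110*s = 98 + 110*(-103/270) = 98 - 1133/27 = 1513/27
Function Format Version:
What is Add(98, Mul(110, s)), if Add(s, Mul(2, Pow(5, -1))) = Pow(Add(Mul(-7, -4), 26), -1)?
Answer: Rational(1513, 27) ≈ 56.037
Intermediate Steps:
s = Rational(-103, 270) (s = Add(Rational(-2, 5), Pow(Add(Mul(-7, -4), 26), -1)) = Add(Rational(-2, 5), Pow(Add(28, 26), -1)) = Add(Rational(-2, 5), Pow(54, -1)) = Add(Rational(-2, 5), Rational(1, 54)) = Rational(-103, 270) ≈ -0.38148)
Add(98, Mul(110, s)) = Add(98, Mul(110, Rational(-103, 270))) = Add(98, Rational(-1133, 27)) = Rational(1513, 27)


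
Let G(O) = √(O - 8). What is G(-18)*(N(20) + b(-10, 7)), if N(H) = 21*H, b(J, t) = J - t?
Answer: 403*I*√26 ≈ 2054.9*I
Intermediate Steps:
G(O) = √(-8 + O)
G(-18)*(N(20) + b(-10, 7)) = √(-8 - 18)*(21*20 + (-10 - 1*7)) = √(-26)*(420 + (-10 - 7)) = (I*√26)*(420 - 17) = (I*√26)*403 = 403*I*√26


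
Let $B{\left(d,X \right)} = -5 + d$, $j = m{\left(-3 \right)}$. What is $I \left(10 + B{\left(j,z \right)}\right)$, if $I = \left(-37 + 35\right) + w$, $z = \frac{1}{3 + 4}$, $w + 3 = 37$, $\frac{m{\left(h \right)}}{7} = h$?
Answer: $-512$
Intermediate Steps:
$m{\left(h \right)} = 7 h$
$j = -21$ ($j = 7 \left(-3\right) = -21$)
$w = 34$ ($w = -3 + 37 = 34$)
$z = \frac{1}{7} \approx 0.14286$
$I = 32$ ($I = \left(-37 + 35\right) + 34 = -2 + 34 = 32$)
$I \left(10 + B{\left(j,z \right)}\right) = 32 \left(10 - 26\right) = 32 \left(-16\right) = -512$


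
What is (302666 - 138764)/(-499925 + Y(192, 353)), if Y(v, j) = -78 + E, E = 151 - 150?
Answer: -81951/250001 ≈ -0.32780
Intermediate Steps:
E = 1
Y(v, j) = -77 (Y(v, j) = -78 + 1 = -77)
(302666 - 138764)/(-499925 + Y(192, 353)) = (302666 - 138764)/(-499925 - 77) = 163902/(-500002) = 163902*(-1/500002) = -81951/250001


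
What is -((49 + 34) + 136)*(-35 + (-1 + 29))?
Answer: 1533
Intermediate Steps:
-((49 + 34) + 136)*(-35 + (-1 + 29)) = -(83 + 136)*(-35 + 28) = -219*(-7) = -1*(-1533) = 1533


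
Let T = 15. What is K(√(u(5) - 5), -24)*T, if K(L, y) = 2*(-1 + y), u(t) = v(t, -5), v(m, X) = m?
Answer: -750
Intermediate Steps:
u(t) = t
K(L, y) = -2 + 2*y
K(√(u(5) - 5), -24)*T = (-2 + 2*(-24))*15 = (-2 - 48)*15 = -50*15 = -750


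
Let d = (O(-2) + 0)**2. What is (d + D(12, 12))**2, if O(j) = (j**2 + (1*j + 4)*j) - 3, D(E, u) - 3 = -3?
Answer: 81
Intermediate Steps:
D(E, u) = 0 (D(E, u) = 3 - 3 = 0)
O(j) = -3 + j**2 + j*(4 + j) (O(j) = (j**2 + (j + 4)*j) - 3 = (j**2 + (4 + j)*j) - 3 = (j**2 + j*(4 + j)) - 3 = -3 + j**2 + j*(4 + j))
d = 9 (d = ((-3 + 2*(-2)**2 + 4*(-2)) + 0)**2 = ((-3 + 2*4 - 8) + 0)**2 = ((-3 + 8 - 8) + 0)**2 = (-3 + 0)**2 = (-3)**2 = 9)
(d + D(12, 12))**2 = (9 + 0)**2 = 9**2 = 81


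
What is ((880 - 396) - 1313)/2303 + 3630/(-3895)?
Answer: -2317769/1794037 ≈ -1.2919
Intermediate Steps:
((880 - 396) - 1313)/2303 + 3630/(-3895) = (484 - 1313)*(1/2303) + 3630*(-1/3895) = -829*1/2303 - 726/779 = -829/2303 - 726/779 = -2317769/1794037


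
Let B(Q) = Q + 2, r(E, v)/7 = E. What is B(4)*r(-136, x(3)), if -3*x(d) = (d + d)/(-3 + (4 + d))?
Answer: -5712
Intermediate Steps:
x(d) = -2*d/(3*(1 + d)) (x(d) = -(d + d)/(3*(-3 + (4 + d))) = -2*d/(3*(1 + d)))
r(E, v) = 7*E
B(Q) = 2 + Q
B(4)*r(-136, x(3)) = (2 + 4)*(7*(-136)) = 6*(-952) = -5712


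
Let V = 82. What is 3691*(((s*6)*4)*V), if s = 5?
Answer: 36319440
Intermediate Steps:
3691*(((s*6)*4)*V) = 3691*(((5*6)*4)*82) = 3691*((30*4)*82) = 3691*(120*82) = 3691*9840 = 36319440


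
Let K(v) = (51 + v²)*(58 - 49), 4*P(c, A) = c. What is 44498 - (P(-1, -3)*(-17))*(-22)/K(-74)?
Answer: 4426928215/99486 ≈ 44498.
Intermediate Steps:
P(c, A) = c/4
K(v) = 459 + 9*v² (K(v) = (51 + v²)*9 = 459 + 9*v²)
44498 - (P(-1, -3)*(-17))*(-22)/K(-74) = 44498 - (((¼)*(-1))*(-17))*(-22)/(459 + 9*(-74)²) = 44498 - -¼*(-17)*(-22)/(459 + 9*5476) = 44498 - (17/4)*(-22)/(459 + 49284) = 44498 - (-187)/(2*49743) = 44498 - 1*(-187/99486) = 44498 + 187/99486 = 4426928215/99486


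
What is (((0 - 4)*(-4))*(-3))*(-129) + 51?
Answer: 6243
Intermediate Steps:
(((0 - 4)*(-4))*(-3))*(-129) + 51 = (-4*(-4)*(-3))*(-129) + 51 = (16*(-3))*(-129) + 51 = -48*(-129) + 51 = 6192 + 51 = 6243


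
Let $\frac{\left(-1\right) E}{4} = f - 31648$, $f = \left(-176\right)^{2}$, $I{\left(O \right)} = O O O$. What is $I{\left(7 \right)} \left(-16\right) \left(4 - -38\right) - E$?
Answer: $-233184$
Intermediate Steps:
$I{\left(O \right)} = O^{3}$ ($I{\left(O \right)} = O^{2} O = O^{3}$)
$f = 30976$
$E = 2688$ ($E = - 4 \left(30976 - 31648\right) = \left(-4\right) \left(-672\right) = 2688$)
$I{\left(7 \right)} \left(-16\right) \left(4 - -38\right) - E = 7^{3} \left(-16\right) \left(4 - -38\right) - 2688 = 343 \left(-16\right) \left(4 + 38\right) - 2688 = \left(-5488\right) 42 - 2688 = -230496 - 2688 = -233184$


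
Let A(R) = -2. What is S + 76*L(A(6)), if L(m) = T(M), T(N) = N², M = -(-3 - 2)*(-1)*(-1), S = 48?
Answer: 1948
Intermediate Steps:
M = 5 (M = -(-5)*(-1)*(-1) = -1*5*(-1) = -5*(-1) = 5)
L(m) = 25 (L(m) = 5² = 25)
S + 76*L(A(6)) = 48 + 76*25 = 48 + 1900 = 1948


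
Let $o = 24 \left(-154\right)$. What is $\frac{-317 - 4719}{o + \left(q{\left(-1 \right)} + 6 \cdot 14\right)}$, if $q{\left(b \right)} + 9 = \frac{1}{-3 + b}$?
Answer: $\frac{20144}{14485} \approx 1.3907$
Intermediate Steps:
$q{\left(b \right)} = -9 + \frac{1}{-3 + b}$
$o = -3696$
$\frac{-317 - 4719}{o + \left(q{\left(-1 \right)} + 6 \cdot 14\right)} = \frac{-317 - 4719}{-3696 + \left(\frac{28 - -9}{-3 - 1} + 6 \cdot 14\right)} = - \frac{5036}{-3696 + \left(\frac{28 + 9}{-4} + 84\right)} = - \frac{5036}{-3696 + \left(\left(- \frac{1}{4}\right) 37 + 84\right)} = - \frac{5036}{-3696 + \left(- \frac{37}{4} + 84\right)} = - \frac{5036}{-3696 + \frac{299}{4}} = - \frac{5036}{- \frac{14485}{4}} = \left(-5036\right) \left(- \frac{4}{14485}\right) = \frac{20144}{14485}$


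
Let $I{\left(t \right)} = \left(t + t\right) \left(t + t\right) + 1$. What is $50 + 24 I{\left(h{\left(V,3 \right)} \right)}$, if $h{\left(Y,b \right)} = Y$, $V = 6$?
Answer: $3530$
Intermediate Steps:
$I{\left(t \right)} = 1 + 4 t^{2}$ ($I{\left(t \right)} = 2 t 2 t + 1 = 4 t^{2} + 1 = 1 + 4 t^{2}$)
$50 + 24 I{\left(h{\left(V,3 \right)} \right)} = 50 + 24 \left(1 + 4 \cdot 6^{2}\right) = 50 + 24 \left(1 + 4 \cdot 36\right) = 50 + 24 \left(1 + 144\right) = 50 + 24 \cdot 145 = 50 + 3480 = 3530$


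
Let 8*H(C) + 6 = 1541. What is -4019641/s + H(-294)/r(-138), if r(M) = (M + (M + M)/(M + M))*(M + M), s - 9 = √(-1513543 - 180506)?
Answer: -1823454570979/85411258080 + 4019641*I*√1694049/1694130 ≈ -21.349 + 3088.2*I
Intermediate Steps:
H(C) = 1535/8 (H(C) = -¾ + (⅛)*1541 = -¾ + 1541/8 = 1535/8)
s = 9 + I*√1694049 (s = 9 + √(-1513543 - 180506) = 9 + √(-1694049) = 9 + I*√1694049 ≈ 9.0 + 1301.6*I)
r(M) = 2*M*(1 + M) (r(M) = (M + (2*M)/((2*M)))*(2*M) = (M + (2*M)*(1/(2*M)))*(2*M) = (M + 1)*(2*M) = (1 + M)*(2*M) = 2*M*(1 + M))
-4019641/s + H(-294)/r(-138) = -4019641/(9 + I*√1694049) + 1535/(8*((2*(-138)*(1 - 138)))) = -4019641/(9 + I*√1694049) + 1535/(8*((2*(-138)*(-137)))) = -4019641/(9 + I*√1694049) + (1535/8)/37812 = -4019641/(9 + I*√1694049) + (1535/8)*(1/37812) = -4019641/(9 + I*√1694049) + 1535/302496 = 1535/302496 - 4019641/(9 + I*√1694049)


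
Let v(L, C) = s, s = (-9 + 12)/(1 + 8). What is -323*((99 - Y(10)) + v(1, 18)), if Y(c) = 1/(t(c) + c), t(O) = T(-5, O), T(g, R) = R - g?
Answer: -2405381/75 ≈ -32072.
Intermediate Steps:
s = 1/3 (s = 3/9 = 3*(1/9) = 1/3 ≈ 0.33333)
t(O) = 5 + O (t(O) = O - 1*(-5) = O + 5 = 5 + O)
v(L, C) = 1/3
Y(c) = 1/(5 + 2*c) (Y(c) = 1/((5 + c) + c) = 1/(5 + 2*c))
-323*((99 - Y(10)) + v(1, 18)) = -323*((99 - 1/(5 + 2*10)) + 1/3) = -323*((99 - 1/(5 + 20)) + 1/3) = -323*((99 - 1/25) + 1/3) = -323*(2474/25 + 1/3) = -323*7447/75 = -2405381/75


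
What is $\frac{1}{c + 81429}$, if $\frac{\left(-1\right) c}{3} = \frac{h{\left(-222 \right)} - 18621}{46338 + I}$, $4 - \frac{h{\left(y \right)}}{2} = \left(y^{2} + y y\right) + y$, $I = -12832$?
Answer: $\frac{33506}{2729005989} \approx 1.2278 \cdot 10^{-5}$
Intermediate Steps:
$h{\left(y \right)} = 8 - 4 y^{2} - 2 y$ ($h{\left(y \right)} = 8 - 2 \left(\left(y^{2} + y y\right) + y\right) = 8 - 2 \left(\left(y^{2} + y^{2}\right) + y\right) = 8 - 2 \left(2 y^{2} + y\right) = 8 - 2 \left(y + 2 y^{2}\right) = 8 - \left(2 y + 4 y^{2}\right) = 8 - 4 y^{2} - 2 y$)
$c = \frac{645915}{33506}$ ($c = - 3 \frac{\left(8 - 4 \left(-222\right)^{2} - -444\right) - 18621}{46338 - 12832} = - 3 \frac{\left(8 - 197136 + 444\right) - 18621}{33506} = - 3 \left(\left(8 - 197136 + 444\right) - 18621\right) \frac{1}{33506} = - 3 \left(-196684 - 18621\right) \frac{1}{33506} = - 3 \left(\left(-215305\right) \frac{1}{33506}\right) = \left(-3\right) \left(- \frac{215305}{33506}\right) = \frac{645915}{33506} \approx 19.278$)
$\frac{1}{c + 81429} = \frac{1}{\frac{645915}{33506} + 81429} = \frac{1}{\frac{2729005989}{33506}} = \frac{33506}{2729005989}$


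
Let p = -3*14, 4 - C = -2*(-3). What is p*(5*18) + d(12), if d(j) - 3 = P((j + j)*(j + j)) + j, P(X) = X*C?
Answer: -4917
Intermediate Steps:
C = -2 (C = 4 - (-2)*(-3) = 4 - 1*6 = 4 - 6 = -2)
P(X) = -2*X (P(X) = X*(-2) = -2*X)
p = -42
d(j) = 3 + j - 8*j² (d(j) = 3 + (-2*(j + j)*(j + j) + j) = 3 + (-2*2*j*2*j + j) = 3 + (-8*j² + j) = 3 + (j - 8*j²) = 3 + j - 8*j²)
p*(5*18) + d(12) = -210*18 + (3 + 12 - 8*12²) = -42*90 + (3 + 12 - 8*144) = -3780 + (3 + 12 - 1152) = -3780 - 1137 = -4917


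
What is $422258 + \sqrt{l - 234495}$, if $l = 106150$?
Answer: $422258 + i \sqrt{128345} \approx 4.2226 \cdot 10^{5} + 358.25 i$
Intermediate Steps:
$422258 + \sqrt{l - 234495} = 422258 + \sqrt{106150 - 234495} = 422258 + \sqrt{-128345} = 422258 + i \sqrt{128345}$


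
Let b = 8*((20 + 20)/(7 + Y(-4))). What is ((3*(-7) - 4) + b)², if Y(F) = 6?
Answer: 25/169 ≈ 0.14793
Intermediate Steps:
b = 320/13 (b = 8*((20 + 20)/(7 + 6)) = 8*(40/13) = 320/13 ≈ 24.615)
((3*(-7) - 4) + b)² = ((3*(-7) - 4) + 320/13)² = ((-21 - 4) + 320/13)² = (-25 + 320/13)² = (-5/13)² = 25/169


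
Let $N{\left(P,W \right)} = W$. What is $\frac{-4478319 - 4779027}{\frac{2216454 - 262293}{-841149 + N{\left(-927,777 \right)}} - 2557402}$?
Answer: $\frac{370457827272}{102341475605} \approx 3.6198$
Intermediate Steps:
$\frac{-4478319 - 4779027}{\frac{2216454 - 262293}{-841149 + N{\left(-927,777 \right)}} - 2557402} = \frac{-4478319 - 4779027}{\frac{2216454 - 262293}{-841149 + 777} - 2557402} = - \frac{9257346}{\frac{1954161}{-840372} - 2557402} = - \frac{9257346}{1954161 \left(- \frac{1}{840372}\right) - 2557402} = - \frac{9257346}{- \frac{651387}{280124} - 2557402} = - \frac{9257346}{- \frac{716390329235}{280124}} = \left(-9257346\right) \left(- \frac{280124}{716390329235}\right) = \frac{370457827272}{102341475605}$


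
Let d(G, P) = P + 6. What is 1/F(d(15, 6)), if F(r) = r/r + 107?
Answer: 1/108 ≈ 0.0092593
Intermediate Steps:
d(G, P) = 6 + P
F(r) = 108 (F(r) = 1 + 107 = 108)
1/F(d(15, 6)) = 1/108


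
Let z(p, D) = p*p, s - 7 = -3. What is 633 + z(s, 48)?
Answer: 649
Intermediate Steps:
s = 4 (s = 7 - 3 = 4)
z(p, D) = p²
633 + z(s, 48) = 633 + 4² = 633 + 16 = 649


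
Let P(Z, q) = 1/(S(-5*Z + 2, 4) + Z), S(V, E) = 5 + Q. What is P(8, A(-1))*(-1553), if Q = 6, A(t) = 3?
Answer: -1553/19 ≈ -81.737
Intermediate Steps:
S(V, E) = 11 (S(V, E) = 5 + 6 = 11)
P(Z, q) = 1/(11 + Z)
P(8, A(-1))*(-1553) = -1553/(11 + 8) = -1553/19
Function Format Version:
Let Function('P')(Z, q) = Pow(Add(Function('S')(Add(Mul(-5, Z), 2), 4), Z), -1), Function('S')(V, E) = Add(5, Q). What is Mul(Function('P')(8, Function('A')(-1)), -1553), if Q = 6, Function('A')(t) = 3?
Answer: Rational(-1553, 19) ≈ -81.737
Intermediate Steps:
Function('S')(V, E) = 11 (Function('S')(V, E) = Add(5, 6) = 11)
Function('P')(Z, q) = Pow(Add(11, Z), -1)
Mul(Function('P')(8, Function('A')(-1)), -1553) = Mul(Pow(Add(11, 8), -1), -1553) = Mul(Pow(19, -1), -1553) = Mul(Rational(1, 19), -1553) = Rational(-1553, 19)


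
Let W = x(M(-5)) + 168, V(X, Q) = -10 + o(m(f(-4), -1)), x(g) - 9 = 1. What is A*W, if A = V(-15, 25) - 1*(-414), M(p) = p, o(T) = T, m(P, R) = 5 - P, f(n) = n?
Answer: 73514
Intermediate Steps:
x(g) = 10 (x(g) = 9 + 1 = 10)
V(X, Q) = -1 (V(X, Q) = -10 + (5 - 1*(-4)) = -10 + (5 + 4) = -10 + 9 = -1)
W = 178 (W = 10 + 168 = 178)
A = 413 (A = -1 - 1*(-414) = -1 + 414 = 413)
A*W = 413*178 = 73514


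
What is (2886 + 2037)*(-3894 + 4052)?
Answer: 777834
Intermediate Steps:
(2886 + 2037)*(-3894 + 4052) = 4923*158 = 777834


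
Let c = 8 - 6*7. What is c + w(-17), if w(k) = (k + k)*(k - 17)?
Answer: 1122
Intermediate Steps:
w(k) = 2*k*(-17 + k) (w(k) = (2*k)*(-17 + k) = 2*k*(-17 + k))
c = -34 (c = 8 - 42 = -34)
c + w(-17) = -34 + 2*(-17)*(-17 - 17) = -34 + 2*(-17)*(-34) = -34 + 1156 = 1122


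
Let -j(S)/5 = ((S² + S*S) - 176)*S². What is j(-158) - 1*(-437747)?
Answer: -6209606893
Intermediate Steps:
j(S) = -5*S²*(-176 + 2*S²) (j(S) = -5*((S² + S*S) - 176)*S² = -5*((S² + S²) - 176)*S² = -5*(2*S² - 176)*S² = -5*(-176 + 2*S²)*S² = -5*S²*(-176 + 2*S²))
j(-158) - 1*(-437747) = 10*(-158)²*(88 - 1*(-158)²) - 1*(-437747) = 10*24964*(88 - 1*24964) + 437747 = 10*24964*(88 - 24964) + 437747 = 10*24964*(-24876) + 437747 = -6210044640 + 437747 = -6209606893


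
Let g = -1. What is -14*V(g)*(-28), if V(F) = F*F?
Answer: 392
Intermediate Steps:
V(F) = F²
-14*V(g)*(-28) = -14*(-1)²*(-28) = -14*1*(-28) = -14*(-28) = 392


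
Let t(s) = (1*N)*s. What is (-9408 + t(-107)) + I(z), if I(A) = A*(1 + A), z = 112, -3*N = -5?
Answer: 9209/3 ≈ 3069.7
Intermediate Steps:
N = 5/3 (N = -⅓*(-5) = 5/3 ≈ 1.6667)
t(s) = 5*s/3 (t(s) = (1*(5/3))*s = 5*s/3)
(-9408 + t(-107)) + I(z) = (-9408 + (5/3)*(-107)) + 112*(1 + 112) = (-9408 - 535/3) + 112*113 = -28759/3 + 12656 = 9209/3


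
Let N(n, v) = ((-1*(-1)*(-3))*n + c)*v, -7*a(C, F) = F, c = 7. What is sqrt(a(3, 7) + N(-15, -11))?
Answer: I*sqrt(573) ≈ 23.937*I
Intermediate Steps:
a(C, F) = -F/7
N(n, v) = v*(7 - 3*n) (N(n, v) = ((-1*(-1)*(-3))*n + 7)*v = ((1*(-3))*n + 7)*v = (-3*n + 7)*v = (7 - 3*n)*v = v*(7 - 3*n))
sqrt(a(3, 7) + N(-15, -11)) = sqrt(-1/7*7 - 11*(7 - 3*(-15))) = sqrt(-1 - 11*(7 + 45)) = sqrt(-1 - 11*52) = sqrt(-1 - 572) = sqrt(-573) = I*sqrt(573)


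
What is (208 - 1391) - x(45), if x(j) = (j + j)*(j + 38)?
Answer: -8653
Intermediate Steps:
x(j) = 2*j*(38 + j) (x(j) = (2*j)*(38 + j) = 2*j*(38 + j))
(208 - 1391) - x(45) = (208 - 1391) - 2*45*(38 + 45) = -1183 - 2*45*83 = -1183 - 1*7470 = -1183 - 7470 = -8653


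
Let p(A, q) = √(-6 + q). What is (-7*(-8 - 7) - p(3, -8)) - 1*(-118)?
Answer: 223 - I*√14 ≈ 223.0 - 3.7417*I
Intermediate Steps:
(-7*(-8 - 7) - p(3, -8)) - 1*(-118) = (-7*(-8 - 7) - √(-6 - 8)) - 1*(-118) = (-7*(-15) - √(-14)) + 118 = (105 - I*√14) + 118 = 223 - I*√14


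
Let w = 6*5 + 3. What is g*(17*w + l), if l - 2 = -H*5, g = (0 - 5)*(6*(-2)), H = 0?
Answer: 33780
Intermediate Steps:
w = 33 (w = 30 + 3 = 33)
g = 60 (g = -5*(-12) = 60)
l = 2 (l = 2 - 1*0*5 = 2 + 0*5 = 2 + 0 = 2)
g*(17*w + l) = 60*(17*33 + 2) = 60*(561 + 2) = 60*563 = 33780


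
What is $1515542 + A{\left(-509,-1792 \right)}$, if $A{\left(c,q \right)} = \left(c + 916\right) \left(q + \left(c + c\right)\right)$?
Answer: $371872$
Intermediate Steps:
$A{\left(c,q \right)} = \left(916 + c\right) \left(q + 2 c\right)$
$1515542 + A{\left(-509,-1792 \right)} = 1515542 + \left(2 \left(-509\right)^{2} + 916 \left(-1792\right) + 1832 \left(-509\right) - -912128\right) = 1515542 + \left(2 \cdot 259081 - 1641472 - 932488 + 912128\right) = 1515542 + \left(518162 - 1641472 - 932488 + 912128\right) = 1515542 - 1143670 = 371872$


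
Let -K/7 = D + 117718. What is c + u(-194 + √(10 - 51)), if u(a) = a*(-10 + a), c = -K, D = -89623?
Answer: 236200 - 398*I*√41 ≈ 2.362e+5 - 2548.4*I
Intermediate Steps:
K = -196665 (K = -7*(-89623 + 117718) = -7*28095 = -196665)
c = 196665 (c = -1*(-196665) = 196665)
c + u(-194 + √(10 - 51)) = 196665 + (-194 + √(10 - 51))*(-10 + (-194 + √(10 - 51))) = 196665 + (-194 + √(-41))*(-10 + (-194 + √(-41))) = 196665 + (-194 + I*√41)*(-10 + (-194 + I*√41)) = 196665 + (-194 + I*√41)*(-204 + I*√41) = 196665 + (-204 + I*√41)*(-194 + I*√41)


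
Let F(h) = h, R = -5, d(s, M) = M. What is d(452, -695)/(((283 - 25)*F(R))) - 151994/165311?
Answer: -16236223/42650238 ≈ -0.38068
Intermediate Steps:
d(452, -695)/(((283 - 25)*F(R))) - 151994/165311 = -695*(-1/(5*(283 - 25))) - 151994/165311 = -695/(258*(-5)) - 151994*1/165311 = -695/(-1290) - 151994/165311 = -695*(-1/1290) - 151994/165311 = 139/258 - 151994/165311 = -16236223/42650238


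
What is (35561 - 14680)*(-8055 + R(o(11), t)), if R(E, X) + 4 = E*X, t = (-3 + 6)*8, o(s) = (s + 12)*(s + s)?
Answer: 85298885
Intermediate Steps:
o(s) = 2*s*(12 + s) (o(s) = (12 + s)*(2*s) = 2*s*(12 + s))
t = 24 (t = 3*8 = 24)
R(E, X) = -4 + E*X
(35561 - 14680)*(-8055 + R(o(11), t)) = (35561 - 14680)*(-8055 + (-4 + (2*11*(12 + 11))*24)) = 20881*(-8055 + (-4 + (2*11*23)*24)) = 20881*(-8055 + (-4 + 506*24)) = 20881*(-8055 + (-4 + 12144)) = 20881*(-8055 + 12140) = 20881*4085 = 85298885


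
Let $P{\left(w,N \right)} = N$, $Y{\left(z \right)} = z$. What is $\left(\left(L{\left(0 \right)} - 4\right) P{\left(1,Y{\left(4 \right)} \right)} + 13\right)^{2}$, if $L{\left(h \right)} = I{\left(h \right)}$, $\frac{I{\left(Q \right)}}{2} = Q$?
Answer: $9$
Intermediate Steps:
$I{\left(Q \right)} = 2 Q$
$L{\left(h \right)} = 2 h$
$\left(\left(L{\left(0 \right)} - 4\right) P{\left(1,Y{\left(4 \right)} \right)} + 13\right)^{2} = \left(\left(2 \cdot 0 - 4\right) 4 + 13\right)^{2} = \left(\left(0 - 4\right) 4 + 13\right)^{2} = \left(\left(-4\right) 4 + 13\right)^{2} = \left(-16 + 13\right)^{2} = \left(-3\right)^{2} = 9$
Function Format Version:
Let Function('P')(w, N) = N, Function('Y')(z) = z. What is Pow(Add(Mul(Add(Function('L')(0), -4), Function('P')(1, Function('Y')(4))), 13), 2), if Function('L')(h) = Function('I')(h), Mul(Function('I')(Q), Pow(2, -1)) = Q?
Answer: 9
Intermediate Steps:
Function('I')(Q) = Mul(2, Q)
Function('L')(h) = Mul(2, h)
Pow(Add(Mul(Add(Function('L')(0), -4), Function('P')(1, Function('Y')(4))), 13), 2) = Pow(Add(Mul(Add(Mul(2, 0), -4), 4), 13), 2) = Pow(Add(Mul(Add(0, -4), 4), 13), 2) = Pow(Add(Mul(-4, 4), 13), 2) = Pow(Add(-16, 13), 2) = Pow(-3, 2) = 9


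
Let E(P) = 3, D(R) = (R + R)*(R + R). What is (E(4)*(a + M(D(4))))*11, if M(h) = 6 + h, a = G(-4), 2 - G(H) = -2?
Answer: 2442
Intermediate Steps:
G(H) = 4 (G(H) = 2 - 1*(-2) = 2 + 2 = 4)
D(R) = 4*R² (D(R) = (2*R)*(2*R) = 4*R²)
a = 4
(E(4)*(a + M(D(4))))*11 = (3*(4 + (6 + 4*4²)))*11 = (3*(4 + (6 + 4*16)))*11 = (3*(4 + (6 + 64)))*11 = (3*(4 + 70))*11 = (3*74)*11 = 222*11 = 2442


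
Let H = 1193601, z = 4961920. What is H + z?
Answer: 6155521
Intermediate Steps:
H + z = 1193601 + 4961920 = 6155521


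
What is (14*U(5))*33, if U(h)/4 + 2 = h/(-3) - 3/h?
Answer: -39424/5 ≈ -7884.8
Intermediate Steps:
U(h) = -8 - 12/h - 4*h/3 (U(h) = -8 + 4*(h/(-3) - 3/h) = -8 + 4*(h*(-⅓) - 3/h) = -8 + 4*(-h/3 - 3/h) = -8 + 4*(-3/h - h/3) = -8 + (-12/h - 4*h/3) = -8 - 12/h - 4*h/3)
(14*U(5))*33 = (14*(-8 - 12/5 - 4/3*5))*33 = (14*(-8 - 12*⅕ - 20/3))*33 = (14*(-8 - 12/5 - 20/3))*33 = (14*(-256/15))*33 = -3584/15*33 = -39424/5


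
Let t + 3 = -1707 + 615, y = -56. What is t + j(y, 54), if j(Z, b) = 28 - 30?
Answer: -1097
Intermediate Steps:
t = -1095 (t = -3 + (-1707 + 615) = -3 - 1092 = -1095)
j(Z, b) = -2
t + j(y, 54) = -1095 - 2 = -1097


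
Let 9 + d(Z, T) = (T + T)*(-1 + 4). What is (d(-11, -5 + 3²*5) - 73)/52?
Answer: 79/26 ≈ 3.0385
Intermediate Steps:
d(Z, T) = -9 + 6*T (d(Z, T) = -9 + (T + T)*(-1 + 4) = -9 + (2*T)*3 = -9 + 6*T)
(d(-11, -5 + 3²*5) - 73)/52 = ((-9 + 6*(-5 + 3²*5)) - 73)/52 = ((-9 + 6*(-5 + 9*5)) - 73)/52 = ((-9 + 6*(-5 + 45)) - 73)/52 = ((-9 + 6*40) - 73)/52 = ((-9 + 240) - 73)/52 = (231 - 73)/52 = (1/52)*158 = 79/26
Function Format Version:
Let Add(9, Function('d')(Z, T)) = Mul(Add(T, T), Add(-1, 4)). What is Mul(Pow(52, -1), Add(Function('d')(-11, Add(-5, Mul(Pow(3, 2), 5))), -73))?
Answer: Rational(79, 26) ≈ 3.0385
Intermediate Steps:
Function('d')(Z, T) = Add(-9, Mul(6, T)) (Function('d')(Z, T) = Add(-9, Mul(Add(T, T), Add(-1, 4))) = Add(-9, Mul(Mul(2, T), 3)) = Add(-9, Mul(6, T)))
Mul(Pow(52, -1), Add(Function('d')(-11, Add(-5, Mul(Pow(3, 2), 5))), -73)) = Mul(Pow(52, -1), Add(Add(-9, Mul(6, Add(-5, Mul(Pow(3, 2), 5)))), -73)) = Mul(Rational(1, 52), Add(Add(-9, Mul(6, Add(-5, Mul(9, 5)))), -73)) = Mul(Rational(1, 52), Add(Add(-9, Mul(6, Add(-5, 45))), -73)) = Mul(Rational(1, 52), Add(Add(-9, Mul(6, 40)), -73)) = Mul(Rational(1, 52), Add(Add(-9, 240), -73)) = Mul(Rational(1, 52), Add(231, -73)) = Mul(Rational(1, 52), 158) = Rational(79, 26)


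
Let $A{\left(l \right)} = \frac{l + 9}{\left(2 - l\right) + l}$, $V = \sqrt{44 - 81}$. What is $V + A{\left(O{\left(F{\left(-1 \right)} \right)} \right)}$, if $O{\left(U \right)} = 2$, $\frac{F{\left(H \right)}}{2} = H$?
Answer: $\frac{11}{2} + i \sqrt{37} \approx 5.5 + 6.0828 i$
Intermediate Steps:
$F{\left(H \right)} = 2 H$
$V = i \sqrt{37}$ ($V = \sqrt{-37} = i \sqrt{37} \approx 6.0828 i$)
$A{\left(l \right)} = \frac{9}{2} + \frac{l}{2}$ ($A{\left(l \right)} = \frac{9 + l}{2} = \left(9 + l\right) \frac{1}{2} = \frac{9}{2} + \frac{l}{2}$)
$V + A{\left(O{\left(F{\left(-1 \right)} \right)} \right)} = i \sqrt{37} + \left(\frac{9}{2} + \frac{1}{2} \cdot 2\right) = i \sqrt{37} + \left(\frac{9}{2} + 1\right) = i \sqrt{37} + \frac{11}{2} = \frac{11}{2} + i \sqrt{37}$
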